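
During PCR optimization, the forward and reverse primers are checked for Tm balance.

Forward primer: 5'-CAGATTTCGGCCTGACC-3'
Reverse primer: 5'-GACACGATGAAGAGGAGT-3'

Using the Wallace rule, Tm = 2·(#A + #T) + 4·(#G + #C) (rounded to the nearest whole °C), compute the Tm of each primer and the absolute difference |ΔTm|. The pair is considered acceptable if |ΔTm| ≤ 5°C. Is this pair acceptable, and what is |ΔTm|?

Forward: A=3 T=4 G=4 C=6 → Tm = 2·7 + 4·10 = 54°C.
Reverse: A=7 T=2 G=7 C=2 → Tm = 2·9 + 4·9 = 54°C.
|ΔTm| = |54 − 54| = 0°C, ≤ 5°C.

|ΔTm| = 0°C; the pair is acceptable.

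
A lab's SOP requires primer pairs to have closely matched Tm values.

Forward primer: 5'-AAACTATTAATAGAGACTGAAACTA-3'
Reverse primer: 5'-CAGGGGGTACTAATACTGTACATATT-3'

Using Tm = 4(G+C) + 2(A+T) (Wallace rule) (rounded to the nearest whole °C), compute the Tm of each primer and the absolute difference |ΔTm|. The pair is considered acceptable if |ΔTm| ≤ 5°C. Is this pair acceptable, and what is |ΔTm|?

Forward: A=13 T=6 G=3 C=3 → Tm = 2·19 + 4·6 = 62°C.
Reverse: A=8 T=8 G=6 C=4 → Tm = 2·16 + 4·10 = 72°C.
|ΔTm| = |62 − 72| = 10°C, > 5°C.

|ΔTm| = 10°C; the pair is not acceptable.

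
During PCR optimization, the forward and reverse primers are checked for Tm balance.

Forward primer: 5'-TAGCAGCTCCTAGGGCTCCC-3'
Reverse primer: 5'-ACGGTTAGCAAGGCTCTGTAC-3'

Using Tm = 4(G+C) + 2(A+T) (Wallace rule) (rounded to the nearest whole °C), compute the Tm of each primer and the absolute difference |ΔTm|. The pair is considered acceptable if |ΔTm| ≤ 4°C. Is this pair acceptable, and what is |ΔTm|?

Forward: A=3 T=4 G=5 C=8 → Tm = 2·7 + 4·13 = 66°C.
Reverse: A=5 T=5 G=6 C=5 → Tm = 2·10 + 4·11 = 64°C.
|ΔTm| = |66 − 64| = 2°C, ≤ 4°C.

|ΔTm| = 2°C; the pair is acceptable.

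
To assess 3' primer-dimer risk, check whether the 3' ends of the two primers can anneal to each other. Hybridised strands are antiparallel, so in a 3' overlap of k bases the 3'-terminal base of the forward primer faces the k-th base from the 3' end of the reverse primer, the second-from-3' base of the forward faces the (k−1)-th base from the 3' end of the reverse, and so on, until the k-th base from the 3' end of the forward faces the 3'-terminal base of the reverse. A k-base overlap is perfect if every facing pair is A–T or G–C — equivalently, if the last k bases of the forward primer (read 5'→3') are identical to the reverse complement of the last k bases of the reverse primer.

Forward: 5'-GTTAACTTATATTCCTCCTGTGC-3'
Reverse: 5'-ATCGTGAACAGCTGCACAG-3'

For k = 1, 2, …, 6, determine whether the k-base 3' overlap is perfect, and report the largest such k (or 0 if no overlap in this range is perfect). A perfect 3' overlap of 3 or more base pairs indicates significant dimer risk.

Last 6 bases (5'→3') — forward …CTGTGC, reverse …GCACAG.
Reverse complement of the reverse primer's last 6 bases: CTGTGC; its first k bases are the reverse complement of the reverse primer's last k bases, so a perfect k-base overlap needs the forward primer's last k bases to equal them.
Comparing (forward last k vs required): k=1: C vs C ✓; k=2: GC vs CT ✗; k=3: TGC vs CTG ✗; k=4: GTGC vs CTGT ✗; k=5: TGTGC vs CTGTG ✗; k=6: CTGTGC vs CTGTGC ✓.
Perfect overlaps at k = 1, 6; the largest is 6.

Longest perfect overlap: 6 complementary base pairs; significant dimer risk (threshold 3).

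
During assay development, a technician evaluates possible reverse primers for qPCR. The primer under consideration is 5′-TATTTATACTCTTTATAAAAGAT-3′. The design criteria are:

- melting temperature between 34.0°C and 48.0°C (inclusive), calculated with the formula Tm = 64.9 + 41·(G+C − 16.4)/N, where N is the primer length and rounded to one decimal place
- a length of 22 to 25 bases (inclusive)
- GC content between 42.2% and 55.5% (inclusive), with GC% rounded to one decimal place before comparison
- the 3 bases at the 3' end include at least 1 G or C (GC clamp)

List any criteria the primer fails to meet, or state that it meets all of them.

Base counts: A=9, T=11, G=1, C=2 (length 23).
Tm: Tm = 64.9 + 41·(3 − 16.4)/23 = 41.0°C ✓
length: length 23 ✓
GC content: GC 3/23 = 13.0%, outside 42.2–55.5% ✗
GC clamp: 3' end GAT has 1 G/C ✓

Fails: GC content.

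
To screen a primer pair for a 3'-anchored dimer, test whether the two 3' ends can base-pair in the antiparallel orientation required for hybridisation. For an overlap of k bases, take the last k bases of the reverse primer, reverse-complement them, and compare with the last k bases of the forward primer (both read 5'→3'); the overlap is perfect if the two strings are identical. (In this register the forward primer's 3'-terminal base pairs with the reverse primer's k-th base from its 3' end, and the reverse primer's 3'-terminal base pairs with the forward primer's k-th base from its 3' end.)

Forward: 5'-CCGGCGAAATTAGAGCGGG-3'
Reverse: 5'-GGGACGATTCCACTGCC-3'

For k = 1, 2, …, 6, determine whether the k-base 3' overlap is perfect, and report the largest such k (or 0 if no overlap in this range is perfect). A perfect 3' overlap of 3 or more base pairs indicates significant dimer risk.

Longest perfect overlap: 2 complementary base pairs; below the dimer-risk threshold (threshold 3).

Last 6 bases (5'→3') — forward …AGCGGG, reverse …ACTGCC.
Reverse complement of the reverse primer's last 6 bases: GGCAGT; its first k bases are the reverse complement of the reverse primer's last k bases, so a perfect k-base overlap needs the forward primer's last k bases to equal them.
Comparing (forward last k vs required): k=1: G vs G ✓; k=2: GG vs GG ✓; k=3: GGG vs GGC ✗; k=4: CGGG vs GGCA ✗; k=5: GCGGG vs GGCAG ✗; k=6: AGCGGG vs GGCAGT ✗.
Perfect overlaps at k = 1, 2; the largest is 2.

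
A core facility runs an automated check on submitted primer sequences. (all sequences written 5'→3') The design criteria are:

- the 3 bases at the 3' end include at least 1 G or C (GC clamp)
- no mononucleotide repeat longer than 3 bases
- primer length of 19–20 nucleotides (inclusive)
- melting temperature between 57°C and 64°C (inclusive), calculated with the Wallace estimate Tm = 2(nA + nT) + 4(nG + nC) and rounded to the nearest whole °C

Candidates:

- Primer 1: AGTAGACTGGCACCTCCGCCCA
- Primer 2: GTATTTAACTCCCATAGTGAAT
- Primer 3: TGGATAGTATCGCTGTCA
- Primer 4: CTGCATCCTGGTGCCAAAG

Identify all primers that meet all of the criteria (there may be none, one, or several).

Primer 4 only.

Primer 1 (22 nt, A=5 T=3 G=5 C=9): 3' end CCA has 2 G/C ✓; longest run = 3 ✓; length 22, outside 19–20 ✗; Tm = 2·8 + 4·14 = 72°C, outside 57–64°C ✗ — fails.
Primer 2 (22 nt, A=7 T=8 G=3 C=4): 3' end AAT has 0 G/C, need ≥1 ✗; longest run = 3 ✓; length 22, outside 19–20 ✗; Tm = 2·15 + 4·7 = 58°C ✓ — fails.
Primer 3 (18 nt, A=4 T=6 G=5 C=3): 3' end TCA has 1 G/C ✓; longest run = 2 ✓; length 18, outside 19–20 ✗; Tm = 2·10 + 4·8 = 52°C, outside 57–64°C ✗ — fails.
Primer 4 (19 nt, A=4 T=4 G=5 C=6): 3' end AAG has 1 G/C ✓; longest run = 3 ✓; length 19 ✓; Tm = 2·8 + 4·11 = 60°C ✓ — passes.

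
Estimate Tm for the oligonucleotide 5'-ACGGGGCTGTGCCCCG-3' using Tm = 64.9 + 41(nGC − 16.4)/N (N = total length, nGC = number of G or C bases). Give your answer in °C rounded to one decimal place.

56.2°C

Base counts: A=1, T=2, G=7, C=6; G+C = 13, N = 16.
Tm = 64.9 + 41·(13 − 16.4)/16 = 64.9 + -139.40/16 = 56.2°C.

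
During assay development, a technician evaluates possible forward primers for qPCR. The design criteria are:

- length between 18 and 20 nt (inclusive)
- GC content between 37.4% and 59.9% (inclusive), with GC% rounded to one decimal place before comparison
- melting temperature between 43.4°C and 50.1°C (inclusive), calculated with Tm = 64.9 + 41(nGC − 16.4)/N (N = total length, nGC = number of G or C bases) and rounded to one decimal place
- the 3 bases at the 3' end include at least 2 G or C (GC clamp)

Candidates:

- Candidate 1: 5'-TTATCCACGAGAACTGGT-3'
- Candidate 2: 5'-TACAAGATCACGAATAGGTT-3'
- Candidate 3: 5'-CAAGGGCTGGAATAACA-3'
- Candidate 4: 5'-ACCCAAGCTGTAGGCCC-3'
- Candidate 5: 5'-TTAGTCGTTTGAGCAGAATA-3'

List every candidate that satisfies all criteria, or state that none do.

Candidate 1 only.

Candidate 1 (18 nt, A=5 T=5 G=4 C=4): length 18 ✓; GC 8/18 = 44.4% ✓; Tm = 64.9 + 41·(8 − 16.4)/18 = 45.8°C ✓; 3' end GGT has 2 G/C ✓ — passes.
Candidate 2 (20 nt, A=8 T=5 G=4 C=3): length 20 ✓; GC 7/20 = 35.0%, outside 37.4–59.9% ✗; Tm = 64.9 + 41·(7 − 16.4)/20 = 45.6°C ✓; 3' end GTT has 1 G/C, need ≥2 ✗ — fails.
Candidate 3 (17 nt, A=7 T=2 G=5 C=3): length 17, outside 18–20 ✗; GC 8/17 = 47.1% ✓; Tm = 64.9 + 41·(8 − 16.4)/17 = 44.6°C ✓; 3' end ACA has 1 G/C, need ≥2 ✗ — fails.
Candidate 4 (17 nt, A=4 T=2 G=4 C=7): length 17, outside 18–20 ✗; GC 11/17 = 64.7%, outside 37.4–59.9% ✗; Tm = 64.9 + 41·(11 − 16.4)/17 = 51.9°C, outside 43.4–50.1°C ✗; 3' end CCC has 3 G/C ✓ — fails.
Candidate 5 (20 nt, A=6 T=7 G=5 C=2): length 20 ✓; GC 7/20 = 35.0%, outside 37.4–59.9% ✗; Tm = 64.9 + 41·(7 − 16.4)/20 = 45.6°C ✓; 3' end ATA has 0 G/C, need ≥2 ✗ — fails.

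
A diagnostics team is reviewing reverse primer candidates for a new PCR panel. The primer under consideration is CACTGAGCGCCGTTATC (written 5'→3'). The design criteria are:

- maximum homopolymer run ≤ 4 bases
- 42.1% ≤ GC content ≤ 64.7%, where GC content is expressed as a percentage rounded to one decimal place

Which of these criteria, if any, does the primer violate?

Meets all criteria.

Base counts: A=3, T=4, G=4, C=6 (length 17).
homopolymer run: longest run = 2 ✓
GC content: GC 10/17 = 58.8% ✓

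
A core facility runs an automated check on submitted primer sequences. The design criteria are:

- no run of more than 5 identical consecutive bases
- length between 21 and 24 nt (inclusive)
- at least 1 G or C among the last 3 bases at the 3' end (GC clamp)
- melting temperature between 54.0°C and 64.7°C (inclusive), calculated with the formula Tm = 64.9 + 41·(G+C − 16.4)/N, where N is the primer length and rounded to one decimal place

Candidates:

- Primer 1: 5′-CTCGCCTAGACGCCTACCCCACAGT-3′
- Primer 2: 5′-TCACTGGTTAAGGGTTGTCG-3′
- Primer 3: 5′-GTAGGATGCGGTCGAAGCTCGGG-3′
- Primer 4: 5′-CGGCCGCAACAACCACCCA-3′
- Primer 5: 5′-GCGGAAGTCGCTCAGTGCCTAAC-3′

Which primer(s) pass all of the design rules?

Primer 3 and Primer 5.

Primer 1 (25 nt, A=5 T=4 G=4 C=12): longest run = 4 ✓; length 25, outside 21–24 ✗; 3' end AGT has 1 G/C ✓; Tm = 64.9 + 41·(16 − 16.4)/25 = 64.2°C ✓ — fails.
Primer 2 (20 nt, A=3 T=7 G=7 C=3): longest run = 3 ✓; length 20, outside 21–24 ✗; 3' end TCG has 2 G/C ✓; Tm = 64.9 + 41·(10 − 16.4)/20 = 51.8°C, outside 54.0–64.7°C ✗ — fails.
Primer 3 (23 nt, A=4 T=4 G=11 C=4): longest run = 3 ✓; length 23 ✓; 3' end GGG has 3 G/C ✓; Tm = 64.9 + 41·(15 − 16.4)/23 = 62.4°C ✓ — passes.
Primer 4 (19 nt, A=6 T=0 G=3 C=10): longest run = 3 ✓; length 19, outside 21–24 ✗; 3' end CCA has 2 G/C ✓; Tm = 64.9 + 41·(13 − 16.4)/19 = 57.6°C ✓ — fails.
Primer 5 (23 nt, A=5 T=4 G=7 C=7): longest run = 2 ✓; length 23 ✓; 3' end AAC has 1 G/C ✓; Tm = 64.9 + 41·(14 − 16.4)/23 = 60.6°C ✓ — passes.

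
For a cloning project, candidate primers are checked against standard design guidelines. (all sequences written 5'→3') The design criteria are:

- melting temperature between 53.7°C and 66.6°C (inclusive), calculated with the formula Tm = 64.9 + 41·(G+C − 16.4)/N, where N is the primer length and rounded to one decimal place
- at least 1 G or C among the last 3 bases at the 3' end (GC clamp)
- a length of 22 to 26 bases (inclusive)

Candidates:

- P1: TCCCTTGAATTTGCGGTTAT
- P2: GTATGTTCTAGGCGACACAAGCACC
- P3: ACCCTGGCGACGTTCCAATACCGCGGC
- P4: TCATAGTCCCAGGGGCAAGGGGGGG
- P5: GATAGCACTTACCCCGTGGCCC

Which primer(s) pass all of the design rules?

P1 (20 nt, A=3 T=9 G=4 C=4): Tm = 64.9 + 41·(8 − 16.4)/20 = 47.7°C, outside 53.7–66.6°C ✗; 3' end TAT has 0 G/C, need ≥1 ✗; length 20, outside 22–26 ✗ — fails.
P2 (25 nt, A=7 T=5 G=6 C=7): Tm = 64.9 + 41·(13 − 16.4)/25 = 59.3°C ✓; 3' end ACC has 2 G/C ✓; length 25 ✓ — passes.
P3 (27 nt, A=5 T=4 G=7 C=11): Tm = 64.9 + 41·(18 − 16.4)/27 = 67.3°C, outside 53.7–66.6°C ✗; 3' end GGC has 3 G/C ✓; length 27, outside 22–26 ✗ — fails.
P4 (25 nt, A=5 T=3 G=12 C=5): Tm = 64.9 + 41·(17 − 16.4)/25 = 65.9°C ✓; 3' end GGG has 3 G/C ✓; length 25 ✓ — passes.
P5 (22 nt, A=4 T=4 G=5 C=9): Tm = 64.9 + 41·(14 − 16.4)/22 = 60.4°C ✓; 3' end CCC has 3 G/C ✓; length 22 ✓ — passes.

P2, P4 and P5.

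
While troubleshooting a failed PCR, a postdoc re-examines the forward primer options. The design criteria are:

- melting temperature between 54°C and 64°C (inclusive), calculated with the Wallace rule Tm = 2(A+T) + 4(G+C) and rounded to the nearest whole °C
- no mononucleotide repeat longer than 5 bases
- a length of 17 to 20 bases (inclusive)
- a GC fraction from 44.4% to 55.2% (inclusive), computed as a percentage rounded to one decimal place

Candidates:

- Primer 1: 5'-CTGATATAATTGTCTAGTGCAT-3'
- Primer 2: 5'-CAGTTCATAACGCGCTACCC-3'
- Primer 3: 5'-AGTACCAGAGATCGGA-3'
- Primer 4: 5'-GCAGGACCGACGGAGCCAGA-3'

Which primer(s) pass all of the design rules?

Primer 2 only.

Primer 1 (22 nt, A=6 T=9 G=4 C=3): Tm = 2·15 + 4·7 = 58°C ✓; longest run = 2 ✓; length 22, outside 17–20 ✗; GC 7/22 = 31.8%, outside 44.4–55.2% ✗ — fails.
Primer 2 (20 nt, A=5 T=4 G=3 C=8): Tm = 2·9 + 4·11 = 62°C ✓; longest run = 3 ✓; length 20 ✓; GC 11/20 = 55.0% ✓ — passes.
Primer 3 (16 nt, A=6 T=2 G=5 C=3): Tm = 2·8 + 4·8 = 48°C, outside 54–64°C ✗; longest run = 2 ✓; length 16, outside 17–20 ✗; GC 8/16 = 50.0% ✓ — fails.
Primer 4 (20 nt, A=6 T=0 G=8 C=6): Tm = 2·6 + 4·14 = 68°C, outside 54–64°C ✗; longest run = 2 ✓; length 20 ✓; GC 14/20 = 70.0%, outside 44.4–55.2% ✗ — fails.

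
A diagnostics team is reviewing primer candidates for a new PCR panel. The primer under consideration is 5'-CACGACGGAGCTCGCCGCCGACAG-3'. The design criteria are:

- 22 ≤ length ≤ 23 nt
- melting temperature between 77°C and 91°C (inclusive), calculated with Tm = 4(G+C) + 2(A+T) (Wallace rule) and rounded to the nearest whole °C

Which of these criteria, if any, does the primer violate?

Base counts: A=5, T=1, G=8, C=10 (length 24).
length: length 24, outside 22–23 ✗
Tm: Tm = 2·6 + 4·18 = 84°C ✓

Fails: length.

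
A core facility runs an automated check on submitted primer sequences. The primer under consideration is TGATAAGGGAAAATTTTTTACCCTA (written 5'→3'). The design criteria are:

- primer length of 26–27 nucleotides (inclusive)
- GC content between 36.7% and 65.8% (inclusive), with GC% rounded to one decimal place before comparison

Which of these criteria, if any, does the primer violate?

Fails: length, GC content.

Base counts: A=9, T=9, G=4, C=3 (length 25).
length: length 25, outside 26–27 ✗
GC content: GC 7/25 = 28.0%, outside 36.7–65.8% ✗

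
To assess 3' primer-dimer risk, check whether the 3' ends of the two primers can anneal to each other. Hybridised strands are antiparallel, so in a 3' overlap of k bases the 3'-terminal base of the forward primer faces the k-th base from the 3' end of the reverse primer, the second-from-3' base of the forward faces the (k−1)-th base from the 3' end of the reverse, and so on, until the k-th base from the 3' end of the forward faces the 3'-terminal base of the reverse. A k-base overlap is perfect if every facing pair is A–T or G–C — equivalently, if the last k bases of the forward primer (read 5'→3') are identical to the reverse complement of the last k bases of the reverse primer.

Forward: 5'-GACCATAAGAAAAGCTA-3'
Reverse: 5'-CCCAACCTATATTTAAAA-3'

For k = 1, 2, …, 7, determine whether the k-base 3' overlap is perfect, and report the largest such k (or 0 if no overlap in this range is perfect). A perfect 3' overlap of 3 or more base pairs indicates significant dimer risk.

Longest perfect overlap: 0 complementary base pairs; below the dimer-risk threshold (threshold 3).

Last 7 bases (5'→3') — forward …AAAGCTA, reverse …TTTAAAA.
Reverse complement of the reverse primer's last 7 bases: TTTTAAA; its first k bases are the reverse complement of the reverse primer's last k bases, so a perfect k-base overlap needs the forward primer's last k bases to equal them.
Comparing (forward last k vs required): k=1: A vs T ✗; k=2: TA vs TT ✗; k=3: CTA vs TTT ✗; k=4: GCTA vs TTTT ✗; k=5: AGCTA vs TTTTA ✗; k=6: AAGCTA vs TTTTAA ✗; k=7: AAAGCTA vs TTTTAAA ✗.
No overlap length from 1 to 7 is perfect, so the longest perfect 3' overlap is 0.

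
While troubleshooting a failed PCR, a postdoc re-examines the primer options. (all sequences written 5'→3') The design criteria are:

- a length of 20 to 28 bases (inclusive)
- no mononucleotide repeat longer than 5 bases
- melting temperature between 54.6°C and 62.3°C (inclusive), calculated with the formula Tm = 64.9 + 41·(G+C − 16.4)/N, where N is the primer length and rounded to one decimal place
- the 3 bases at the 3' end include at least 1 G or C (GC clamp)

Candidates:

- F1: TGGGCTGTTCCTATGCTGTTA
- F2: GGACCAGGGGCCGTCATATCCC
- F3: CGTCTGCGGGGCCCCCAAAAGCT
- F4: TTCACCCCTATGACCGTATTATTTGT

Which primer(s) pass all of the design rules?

F2 and F4.

F1 (21 nt, A=2 T=9 G=6 C=4): length 21 ✓; longest run = 3 ✓; Tm = 64.9 + 41·(10 − 16.4)/21 = 52.4°C, outside 54.6–62.3°C ✗; 3' end TTA has 0 G/C, need ≥1 ✗ — fails.
F2 (22 nt, A=4 T=3 G=7 C=8): length 22 ✓; longest run = 4 ✓; Tm = 64.9 + 41·(15 − 16.4)/22 = 62.3°C ✓; 3' end CCC has 3 G/C ✓ — passes.
F3 (23 nt, A=4 T=3 G=7 C=9): length 23 ✓; longest run = 5 ✓; Tm = 64.9 + 41·(16 − 16.4)/23 = 64.2°C, outside 54.6–62.3°C ✗; 3' end GCT has 2 G/C ✓ — fails.
F4 (26 nt, A=5 T=11 G=3 C=7): length 26 ✓; longest run = 4 ✓; Tm = 64.9 + 41·(10 − 16.4)/26 = 54.8°C ✓; 3' end TGT has 1 G/C ✓ — passes.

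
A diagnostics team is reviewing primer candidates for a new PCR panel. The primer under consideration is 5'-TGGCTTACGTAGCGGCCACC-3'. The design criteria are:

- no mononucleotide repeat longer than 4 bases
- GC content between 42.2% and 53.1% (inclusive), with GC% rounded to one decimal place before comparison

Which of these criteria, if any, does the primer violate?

Base counts: A=3, T=4, G=6, C=7 (length 20).
homopolymer run: longest run = 2 ✓
GC content: GC 13/20 = 65.0%, outside 42.2–53.1% ✗

Fails: GC content.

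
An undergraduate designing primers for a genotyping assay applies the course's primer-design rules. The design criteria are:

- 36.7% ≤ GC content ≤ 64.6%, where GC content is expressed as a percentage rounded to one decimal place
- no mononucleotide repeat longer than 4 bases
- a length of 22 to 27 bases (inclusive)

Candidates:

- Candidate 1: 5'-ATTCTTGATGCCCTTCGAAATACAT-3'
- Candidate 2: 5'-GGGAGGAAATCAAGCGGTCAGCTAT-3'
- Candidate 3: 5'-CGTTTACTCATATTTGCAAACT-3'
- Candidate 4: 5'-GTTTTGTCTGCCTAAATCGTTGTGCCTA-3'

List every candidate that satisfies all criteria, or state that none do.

Candidate 1 (25 nt, A=7 T=9 G=3 C=6): GC 9/25 = 36.0%, outside 36.7–64.6% ✗; longest run = 3 ✓; length 25 ✓ — fails.
Candidate 2 (25 nt, A=8 T=4 G=9 C=4): GC 13/25 = 52.0% ✓; longest run = 3 ✓; length 25 ✓ — passes.
Candidate 3 (22 nt, A=6 T=9 G=2 C=5): GC 7/22 = 31.8%, outside 36.7–64.6% ✗; longest run = 3 ✓; length 22 ✓ — fails.
Candidate 4 (28 nt, A=4 T=12 G=6 C=6): GC 12/28 = 42.9% ✓; longest run = 4 ✓; length 28, outside 22–27 ✗ — fails.

Candidate 2 only.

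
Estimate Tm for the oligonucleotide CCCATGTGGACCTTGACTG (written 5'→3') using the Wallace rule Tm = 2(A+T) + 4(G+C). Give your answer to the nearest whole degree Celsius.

Base counts: A=3, T=5, G=5, C=6 (length 19).
Tm = 2·(3+5) + 4·(5+6) = 2·8 + 4·11 = 16 + 44 = 60°C.

60°C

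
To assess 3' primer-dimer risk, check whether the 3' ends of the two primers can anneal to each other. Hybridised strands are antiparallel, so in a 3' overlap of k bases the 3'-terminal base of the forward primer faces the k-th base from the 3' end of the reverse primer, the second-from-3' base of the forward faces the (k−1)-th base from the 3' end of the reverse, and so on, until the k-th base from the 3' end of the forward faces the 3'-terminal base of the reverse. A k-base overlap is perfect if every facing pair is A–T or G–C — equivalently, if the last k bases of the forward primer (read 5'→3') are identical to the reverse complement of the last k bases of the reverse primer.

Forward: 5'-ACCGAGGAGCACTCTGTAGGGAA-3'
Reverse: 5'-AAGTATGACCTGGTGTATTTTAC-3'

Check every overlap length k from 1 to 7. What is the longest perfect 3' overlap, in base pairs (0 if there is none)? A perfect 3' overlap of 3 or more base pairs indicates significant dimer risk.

Last 7 bases (5'→3') — forward …TAGGGAA, reverse …ATTTTAC.
Reverse complement of the reverse primer's last 7 bases: GTAAAAT; its first k bases are the reverse complement of the reverse primer's last k bases, so a perfect k-base overlap needs the forward primer's last k bases to equal them.
Comparing (forward last k vs required): k=1: A vs G ✗; k=2: AA vs GT ✗; k=3: GAA vs GTA ✗; k=4: GGAA vs GTAA ✗; k=5: GGGAA vs GTAAA ✗; k=6: AGGGAA vs GTAAAA ✗; k=7: TAGGGAA vs GTAAAAT ✗.
No overlap length from 1 to 7 is perfect, so the longest perfect 3' overlap is 0.

Longest perfect overlap: 0 complementary base pairs; below the dimer-risk threshold (threshold 3).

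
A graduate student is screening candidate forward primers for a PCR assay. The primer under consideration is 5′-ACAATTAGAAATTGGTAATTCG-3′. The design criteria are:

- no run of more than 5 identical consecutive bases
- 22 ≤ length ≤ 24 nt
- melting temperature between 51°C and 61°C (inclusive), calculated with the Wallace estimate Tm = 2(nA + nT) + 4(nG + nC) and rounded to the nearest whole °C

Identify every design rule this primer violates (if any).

Base counts: A=9, T=7, G=4, C=2 (length 22).
homopolymer run: longest run = 3 ✓
length: length 22 ✓
Tm: Tm = 2·16 + 4·6 = 56°C ✓

Meets all criteria.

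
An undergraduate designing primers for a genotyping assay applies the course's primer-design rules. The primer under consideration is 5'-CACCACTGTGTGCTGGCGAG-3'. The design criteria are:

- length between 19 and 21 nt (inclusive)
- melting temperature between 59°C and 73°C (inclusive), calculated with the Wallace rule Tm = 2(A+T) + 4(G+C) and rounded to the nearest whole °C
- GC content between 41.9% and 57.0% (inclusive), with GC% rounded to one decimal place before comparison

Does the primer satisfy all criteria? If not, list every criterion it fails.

Fails: GC content.

Base counts: A=3, T=4, G=7, C=6 (length 20).
length: length 20 ✓
Tm: Tm = 2·7 + 4·13 = 66°C ✓
GC content: GC 13/20 = 65.0%, outside 41.9–57.0% ✗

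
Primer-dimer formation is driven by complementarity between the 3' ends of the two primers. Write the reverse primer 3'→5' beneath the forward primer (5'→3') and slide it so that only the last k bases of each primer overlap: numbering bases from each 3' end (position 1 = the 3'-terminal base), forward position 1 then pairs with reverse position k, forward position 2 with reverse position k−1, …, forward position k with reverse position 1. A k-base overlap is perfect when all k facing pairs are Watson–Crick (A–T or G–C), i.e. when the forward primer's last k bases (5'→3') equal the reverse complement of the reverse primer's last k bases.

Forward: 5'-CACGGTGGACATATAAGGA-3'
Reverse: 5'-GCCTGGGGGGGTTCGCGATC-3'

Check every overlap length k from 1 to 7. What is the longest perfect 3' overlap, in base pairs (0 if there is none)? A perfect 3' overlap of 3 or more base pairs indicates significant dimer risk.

Last 7 bases (5'→3') — forward …ATAAGGA, reverse …CGCGATC.
Reverse complement of the reverse primer's last 7 bases: GATCGCG; its first k bases are the reverse complement of the reverse primer's last k bases, so a perfect k-base overlap needs the forward primer's last k bases to equal them.
Comparing (forward last k vs required): k=1: A vs G ✗; k=2: GA vs GA ✓; k=3: GGA vs GAT ✗; k=4: AGGA vs GATC ✗; k=5: AAGGA vs GATCG ✗; k=6: TAAGGA vs GATCGC ✗; k=7: ATAAGGA vs GATCGCG ✗.
Only k = 2 is perfect, so the longest perfect 3' overlap is 2.

Longest perfect overlap: 2 complementary base pairs; below the dimer-risk threshold (threshold 3).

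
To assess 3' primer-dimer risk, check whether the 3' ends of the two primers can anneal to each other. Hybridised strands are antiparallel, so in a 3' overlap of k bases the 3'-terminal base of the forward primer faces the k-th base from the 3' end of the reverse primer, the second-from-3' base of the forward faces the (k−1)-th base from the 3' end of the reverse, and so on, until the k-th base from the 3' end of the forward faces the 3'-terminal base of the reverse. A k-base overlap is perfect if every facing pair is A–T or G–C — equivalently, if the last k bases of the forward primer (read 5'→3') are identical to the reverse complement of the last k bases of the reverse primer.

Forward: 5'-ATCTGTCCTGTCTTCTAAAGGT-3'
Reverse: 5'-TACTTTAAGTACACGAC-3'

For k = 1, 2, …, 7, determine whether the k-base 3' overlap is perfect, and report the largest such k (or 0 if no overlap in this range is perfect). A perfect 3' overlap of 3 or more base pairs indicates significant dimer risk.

Last 7 bases (5'→3') — forward …TAAAGGT, reverse …ACACGAC.
Reverse complement of the reverse primer's last 7 bases: GTCGTGT; its first k bases are the reverse complement of the reverse primer's last k bases, so a perfect k-base overlap needs the forward primer's last k bases to equal them.
Comparing (forward last k vs required): k=1: T vs G ✗; k=2: GT vs GT ✓; k=3: GGT vs GTC ✗; k=4: AGGT vs GTCG ✗; k=5: AAGGT vs GTCGT ✗; k=6: AAAGGT vs GTCGTG ✗; k=7: TAAAGGT vs GTCGTGT ✗.
Only k = 2 is perfect, so the longest perfect 3' overlap is 2.

Longest perfect overlap: 2 complementary base pairs; below the dimer-risk threshold (threshold 3).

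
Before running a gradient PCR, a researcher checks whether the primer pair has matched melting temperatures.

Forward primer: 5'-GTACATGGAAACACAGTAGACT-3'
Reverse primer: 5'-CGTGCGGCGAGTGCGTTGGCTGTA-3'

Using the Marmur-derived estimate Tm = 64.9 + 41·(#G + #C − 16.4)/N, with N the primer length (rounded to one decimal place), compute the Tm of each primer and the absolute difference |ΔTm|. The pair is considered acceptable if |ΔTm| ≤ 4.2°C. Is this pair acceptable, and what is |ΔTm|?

Forward: G+C = 9, N = 22 → Tm = 64.9 + 41·(9 − 16.4)/22 = 51.1°C.
Reverse: G+C = 16, N = 24 → Tm = 64.9 + 41·(16 − 16.4)/24 = 64.2°C.
|ΔTm| = |51.1 − 64.2| = 13.1°C, > 4.2°C.

|ΔTm| = 13.1°C; the pair is not acceptable.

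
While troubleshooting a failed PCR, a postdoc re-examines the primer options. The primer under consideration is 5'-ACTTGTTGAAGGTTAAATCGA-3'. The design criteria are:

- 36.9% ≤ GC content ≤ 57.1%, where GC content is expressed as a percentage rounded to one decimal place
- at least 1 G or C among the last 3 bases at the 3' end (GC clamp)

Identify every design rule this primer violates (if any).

Base counts: A=7, T=7, G=5, C=2 (length 21).
GC content: GC 7/21 = 33.3%, outside 36.9–57.1% ✗
GC clamp: 3' end CGA has 2 G/C ✓

Fails: GC content.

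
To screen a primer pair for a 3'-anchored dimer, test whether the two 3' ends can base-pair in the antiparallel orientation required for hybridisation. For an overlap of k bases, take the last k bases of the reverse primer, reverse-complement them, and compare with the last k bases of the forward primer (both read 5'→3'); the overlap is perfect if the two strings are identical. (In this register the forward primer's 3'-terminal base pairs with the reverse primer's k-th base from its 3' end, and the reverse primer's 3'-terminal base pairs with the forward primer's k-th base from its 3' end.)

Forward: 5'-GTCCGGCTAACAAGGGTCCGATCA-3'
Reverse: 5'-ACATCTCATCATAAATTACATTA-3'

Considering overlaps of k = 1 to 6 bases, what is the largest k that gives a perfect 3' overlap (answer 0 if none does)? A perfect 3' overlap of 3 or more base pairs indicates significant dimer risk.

Longest perfect overlap: 0 complementary base pairs; below the dimer-risk threshold (threshold 3).

Last 6 bases (5'→3') — forward …CGATCA, reverse …ACATTA.
Reverse complement of the reverse primer's last 6 bases: TAATGT; its first k bases are the reverse complement of the reverse primer's last k bases, so a perfect k-base overlap needs the forward primer's last k bases to equal them.
Comparing (forward last k vs required): k=1: A vs T ✗; k=2: CA vs TA ✗; k=3: TCA vs TAA ✗; k=4: ATCA vs TAAT ✗; k=5: GATCA vs TAATG ✗; k=6: CGATCA vs TAATGT ✗.
No overlap length from 1 to 6 is perfect, so the longest perfect 3' overlap is 0.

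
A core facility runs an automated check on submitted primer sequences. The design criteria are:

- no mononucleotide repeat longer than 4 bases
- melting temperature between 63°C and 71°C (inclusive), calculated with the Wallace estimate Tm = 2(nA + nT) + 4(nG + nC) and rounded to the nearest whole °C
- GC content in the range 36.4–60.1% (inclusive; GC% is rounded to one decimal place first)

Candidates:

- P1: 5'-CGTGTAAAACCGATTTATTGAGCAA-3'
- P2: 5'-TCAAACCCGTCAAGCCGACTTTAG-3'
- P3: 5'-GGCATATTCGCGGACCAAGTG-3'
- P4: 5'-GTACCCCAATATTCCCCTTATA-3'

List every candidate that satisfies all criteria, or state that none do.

P3 only.

P1 (25 nt, A=9 T=7 G=5 C=4): longest run = 4 ✓; Tm = 2·16 + 4·9 = 68°C ✓; GC 9/25 = 36.0%, outside 36.4–60.1% ✗ — fails.
P2 (24 nt, A=7 T=5 G=4 C=8): longest run = 3 ✓; Tm = 2·12 + 4·12 = 72°C, outside 63–71°C ✗; GC 12/24 = 50.0% ✓ — fails.
P3 (21 nt, A=5 T=4 G=7 C=5): longest run = 2 ✓; Tm = 2·9 + 4·12 = 66°C ✓; GC 12/21 = 57.1% ✓ — passes.
P4 (22 nt, A=6 T=7 G=1 C=8): longest run = 4 ✓; Tm = 2·13 + 4·9 = 62°C, outside 63–71°C ✗; GC 9/22 = 40.9% ✓ — fails.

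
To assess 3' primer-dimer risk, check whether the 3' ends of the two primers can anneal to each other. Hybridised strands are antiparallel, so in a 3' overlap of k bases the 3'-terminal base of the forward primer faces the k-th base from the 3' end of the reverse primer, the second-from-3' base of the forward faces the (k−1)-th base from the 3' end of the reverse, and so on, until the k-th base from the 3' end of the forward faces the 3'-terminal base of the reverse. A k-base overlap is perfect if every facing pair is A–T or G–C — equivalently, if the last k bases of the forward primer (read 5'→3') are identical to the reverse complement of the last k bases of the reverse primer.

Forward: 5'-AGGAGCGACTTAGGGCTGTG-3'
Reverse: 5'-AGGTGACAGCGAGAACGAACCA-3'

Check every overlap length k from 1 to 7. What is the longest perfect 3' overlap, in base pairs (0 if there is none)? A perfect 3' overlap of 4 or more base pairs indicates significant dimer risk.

Longest perfect overlap: 2 complementary base pairs; below the dimer-risk threshold (threshold 4).

Last 7 bases (5'→3') — forward …GGCTGTG, reverse …CGAACCA.
Reverse complement of the reverse primer's last 7 bases: TGGTTCG; its first k bases are the reverse complement of the reverse primer's last k bases, so a perfect k-base overlap needs the forward primer's last k bases to equal them.
Comparing (forward last k vs required): k=1: G vs T ✗; k=2: TG vs TG ✓; k=3: GTG vs TGG ✗; k=4: TGTG vs TGGT ✗; k=5: CTGTG vs TGGTT ✗; k=6: GCTGTG vs TGGTTC ✗; k=7: GGCTGTG vs TGGTTCG ✗.
Only k = 2 is perfect, so the longest perfect 3' overlap is 2.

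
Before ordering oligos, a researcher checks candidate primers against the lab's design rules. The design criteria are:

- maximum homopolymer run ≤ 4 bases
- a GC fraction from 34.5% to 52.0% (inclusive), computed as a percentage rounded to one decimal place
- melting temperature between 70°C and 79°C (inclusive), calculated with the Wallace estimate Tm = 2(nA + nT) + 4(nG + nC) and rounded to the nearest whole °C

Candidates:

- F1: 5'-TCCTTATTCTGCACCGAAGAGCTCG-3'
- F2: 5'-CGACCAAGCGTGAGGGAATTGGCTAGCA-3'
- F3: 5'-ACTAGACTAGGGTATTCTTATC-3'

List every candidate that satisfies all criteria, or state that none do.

F1 (25 nt, A=5 T=7 G=5 C=8): longest run = 2 ✓; GC 13/25 = 52.0% ✓; Tm = 2·12 + 4·13 = 76°C ✓ — passes.
F2 (28 nt, A=8 T=4 G=10 C=6): longest run = 3 ✓; GC 16/28 = 57.1%, outside 34.5–52.0% ✗; Tm = 2·12 + 4·16 = 88°C, outside 70–79°C ✗ — fails.
F3 (22 nt, A=6 T=8 G=4 C=4): longest run = 3 ✓; GC 8/22 = 36.4% ✓; Tm = 2·14 + 4·8 = 60°C, outside 70–79°C ✗ — fails.

F1 only.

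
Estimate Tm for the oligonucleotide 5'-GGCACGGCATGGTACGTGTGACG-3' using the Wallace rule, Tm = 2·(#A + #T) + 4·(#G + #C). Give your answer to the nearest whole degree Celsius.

Base counts: A=4, T=4, G=10, C=5 (length 23).
Tm = 2·(4+4) + 4·(10+5) = 2·8 + 4·15 = 16 + 60 = 76°C.

76°C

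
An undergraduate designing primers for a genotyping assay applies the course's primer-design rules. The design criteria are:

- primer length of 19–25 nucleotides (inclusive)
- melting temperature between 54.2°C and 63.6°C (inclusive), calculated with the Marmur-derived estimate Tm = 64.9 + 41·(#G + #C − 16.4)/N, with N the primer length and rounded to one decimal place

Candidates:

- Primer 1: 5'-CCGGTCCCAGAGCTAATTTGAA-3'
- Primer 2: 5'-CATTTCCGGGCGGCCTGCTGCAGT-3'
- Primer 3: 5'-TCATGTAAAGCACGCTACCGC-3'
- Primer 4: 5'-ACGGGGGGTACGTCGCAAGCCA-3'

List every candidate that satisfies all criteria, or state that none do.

Primer 1 (22 nt, A=6 T=5 G=5 C=6): length 22 ✓; Tm = 64.9 + 41·(11 − 16.4)/22 = 54.8°C ✓ — passes.
Primer 2 (24 nt, A=2 T=6 G=8 C=8): length 24 ✓; Tm = 64.9 + 41·(16 − 16.4)/24 = 64.2°C, outside 54.2–63.6°C ✗ — fails.
Primer 3 (21 nt, A=6 T=4 G=4 C=7): length 21 ✓; Tm = 64.9 + 41·(11 − 16.4)/21 = 54.4°C ✓ — passes.
Primer 4 (22 nt, A=5 T=2 G=9 C=6): length 22 ✓; Tm = 64.9 + 41·(15 − 16.4)/22 = 62.3°C ✓ — passes.

Primer 1, Primer 3 and Primer 4.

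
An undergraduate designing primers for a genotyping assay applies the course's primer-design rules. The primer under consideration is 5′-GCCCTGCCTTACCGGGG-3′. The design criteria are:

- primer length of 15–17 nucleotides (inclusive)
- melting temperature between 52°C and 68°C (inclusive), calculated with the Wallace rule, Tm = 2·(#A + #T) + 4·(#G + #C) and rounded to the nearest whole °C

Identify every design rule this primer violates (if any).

Base counts: A=1, T=3, G=6, C=7 (length 17).
length: length 17 ✓
Tm: Tm = 2·4 + 4·13 = 60°C ✓

Meets all criteria.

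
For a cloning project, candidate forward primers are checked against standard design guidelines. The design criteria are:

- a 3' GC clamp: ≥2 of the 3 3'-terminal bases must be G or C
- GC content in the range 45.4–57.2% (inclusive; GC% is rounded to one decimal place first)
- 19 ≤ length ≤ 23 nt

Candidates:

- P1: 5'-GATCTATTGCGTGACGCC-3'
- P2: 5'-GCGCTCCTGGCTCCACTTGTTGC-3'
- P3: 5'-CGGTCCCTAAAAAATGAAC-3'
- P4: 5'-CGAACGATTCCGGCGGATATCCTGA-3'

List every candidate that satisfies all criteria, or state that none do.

P1 (18 nt, A=3 T=5 G=5 C=5): 3' end GCC has 3 G/C ✓; GC 10/18 = 55.6% ✓; length 18, outside 19–23 ✗ — fails.
P2 (23 nt, A=1 T=7 G=6 C=9): 3' end TGC has 2 G/C ✓; GC 15/23 = 65.2%, outside 45.4–57.2% ✗; length 23 ✓ — fails.
P3 (19 nt, A=8 T=3 G=3 C=5): 3' end AAC has 1 G/C, need ≥2 ✗; GC 8/19 = 42.1%, outside 45.4–57.2% ✗; length 19 ✓ — fails.
P4 (25 nt, A=6 T=5 G=7 C=7): 3' end TGA has 1 G/C, need ≥2 ✗; GC 14/25 = 56.0% ✓; length 25, outside 19–23 ✗ — fails.

None of the candidates satisfy all criteria.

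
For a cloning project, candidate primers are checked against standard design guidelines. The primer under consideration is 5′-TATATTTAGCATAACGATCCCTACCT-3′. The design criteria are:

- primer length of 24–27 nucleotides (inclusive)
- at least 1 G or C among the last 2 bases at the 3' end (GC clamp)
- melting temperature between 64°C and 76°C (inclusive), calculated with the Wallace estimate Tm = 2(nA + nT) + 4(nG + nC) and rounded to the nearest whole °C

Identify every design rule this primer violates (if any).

Base counts: A=8, T=9, G=2, C=7 (length 26).
length: length 26 ✓
GC clamp: 3' end CT has 1 G/C ✓
Tm: Tm = 2·17 + 4·9 = 70°C ✓

Meets all criteria.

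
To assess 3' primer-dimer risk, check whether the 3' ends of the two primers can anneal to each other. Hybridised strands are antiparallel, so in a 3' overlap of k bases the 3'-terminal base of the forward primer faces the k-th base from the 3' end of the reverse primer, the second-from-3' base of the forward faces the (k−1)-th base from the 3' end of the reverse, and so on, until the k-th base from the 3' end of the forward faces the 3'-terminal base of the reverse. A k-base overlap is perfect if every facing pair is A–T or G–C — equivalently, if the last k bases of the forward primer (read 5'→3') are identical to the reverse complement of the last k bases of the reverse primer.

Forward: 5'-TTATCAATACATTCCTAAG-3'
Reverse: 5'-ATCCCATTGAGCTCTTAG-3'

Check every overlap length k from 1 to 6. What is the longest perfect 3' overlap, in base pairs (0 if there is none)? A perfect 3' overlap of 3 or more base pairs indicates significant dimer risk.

Last 6 bases (5'→3') — forward …CCTAAG, reverse …TCTTAG.
Reverse complement of the reverse primer's last 6 bases: CTAAGA; its first k bases are the reverse complement of the reverse primer's last k bases, so a perfect k-base overlap needs the forward primer's last k bases to equal them.
Comparing (forward last k vs required): k=1: G vs C ✗; k=2: AG vs CT ✗; k=3: AAG vs CTA ✗; k=4: TAAG vs CTAA ✗; k=5: CTAAG vs CTAAG ✓; k=6: CCTAAG vs CTAAGA ✗.
Only k = 5 is perfect, so the longest perfect 3' overlap is 5.

Longest perfect overlap: 5 complementary base pairs; significant dimer risk (threshold 3).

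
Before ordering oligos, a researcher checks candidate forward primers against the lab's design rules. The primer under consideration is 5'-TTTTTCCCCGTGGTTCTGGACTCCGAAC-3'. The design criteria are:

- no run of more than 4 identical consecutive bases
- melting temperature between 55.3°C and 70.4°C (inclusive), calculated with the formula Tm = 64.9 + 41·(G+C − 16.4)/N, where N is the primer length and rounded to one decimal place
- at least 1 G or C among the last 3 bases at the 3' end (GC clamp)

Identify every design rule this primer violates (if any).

Fails: homopolymer run.

Base counts: A=3, T=10, G=6, C=9 (length 28).
homopolymer run: longest run = 5, exceeds 4 ✗
Tm: Tm = 64.9 + 41·(15 − 16.4)/28 = 62.9°C ✓
GC clamp: 3' end AAC has 1 G/C ✓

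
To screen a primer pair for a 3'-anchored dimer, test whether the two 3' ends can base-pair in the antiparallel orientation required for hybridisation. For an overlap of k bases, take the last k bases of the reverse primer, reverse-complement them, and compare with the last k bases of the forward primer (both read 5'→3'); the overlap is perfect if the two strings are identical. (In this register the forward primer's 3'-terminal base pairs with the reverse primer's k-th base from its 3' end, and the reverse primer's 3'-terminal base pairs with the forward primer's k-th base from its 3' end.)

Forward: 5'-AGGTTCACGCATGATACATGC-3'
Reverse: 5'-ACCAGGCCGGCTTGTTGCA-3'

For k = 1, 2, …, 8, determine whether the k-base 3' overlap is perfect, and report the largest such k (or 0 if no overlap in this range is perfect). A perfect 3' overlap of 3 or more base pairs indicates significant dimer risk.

Longest perfect overlap: 3 complementary base pairs; significant dimer risk (threshold 3).

Last 8 bases (5'→3') — forward …ATACATGC, reverse …TTGTTGCA.
Reverse complement of the reverse primer's last 8 bases: TGCAACAA; its first k bases are the reverse complement of the reverse primer's last k bases, so a perfect k-base overlap needs the forward primer's last k bases to equal them.
Comparing (forward last k vs required): k=1: C vs T ✗; k=2: GC vs TG ✗; k=3: TGC vs TGC ✓; k=4: ATGC vs TGCA ✗; k=5: CATGC vs TGCAA ✗; k=6: ACATGC vs TGCAAC ✗; k=7: TACATGC vs TGCAACA ✗; k=8: ATACATGC vs TGCAACAA ✗.
Only k = 3 is perfect, so the longest perfect 3' overlap is 3.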